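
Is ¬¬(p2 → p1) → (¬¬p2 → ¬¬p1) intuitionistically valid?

Yes

This is the distribution of double negation over implication, which is intuitionistically derivable.
Assume ¬¬(p2 → p1) and ¬¬p2; suppose ¬p1. Then p2 → p1 would give ¬p2 (by contraposition), contradicting ¬¬p2; so ¬(p2 → p1), contradicting ¬¬(p2 → p1). Hence ¬¬p1.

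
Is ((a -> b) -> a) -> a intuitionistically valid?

This is Peirce's law, which is not intuitionistically valid.
A Kripke countermodel: worlds 0, 1; order generated by 0 <= 1; atoms true at each world — 0:{}; 1:{a}.
0 ||-/- ((a -> b) -> a) -> a: already at 0 itself, 0 ||- (a -> b) -> a but 0 ||-/- a.
0 lacks atom a, so 0 ||-/- a.
So the root 0 does not force the formula.

No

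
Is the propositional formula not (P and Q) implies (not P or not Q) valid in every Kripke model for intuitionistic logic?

This is the constructively invalid direction of De Morgan's law for conjunction, which is not intuitionistically valid.
A Kripke countermodel: worlds u0, u1, u2; order generated by u0 <= u1, u0 <= u2; atoms true at each world — u0:{}; u1:{P}; u2:{Q}.
u0 does not force not (P and Q) implies (not P or not Q): already at u0 itself, u0 forces not (P and Q) but u0 does not force not P or not Q.
u0 does not force not P or not Q: neither disjunct is forced at u0.
u0 does not force not P since u1 is accessible from u0 and u1 forces P.
So the root u0 does not force the formula.

No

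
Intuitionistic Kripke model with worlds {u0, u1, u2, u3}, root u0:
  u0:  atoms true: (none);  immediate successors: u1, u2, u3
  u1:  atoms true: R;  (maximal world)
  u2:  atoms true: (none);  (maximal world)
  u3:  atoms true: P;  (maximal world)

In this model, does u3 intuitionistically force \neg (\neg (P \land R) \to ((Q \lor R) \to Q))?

u3 \nVdash \neg (\neg (P \land R) \to ((Q \lor R) \to Q)) since u3 is accessible from u3 and u3 \Vdash \neg (P \land R) \to ((Q \lor R) \to Q).
u3 \Vdash \neg (P \land R) \to ((Q \lor R) \to Q): every world accessible from u3 that forces \neg (P \land R) (namely u3) also forces (Q \lor R) \to Q.

No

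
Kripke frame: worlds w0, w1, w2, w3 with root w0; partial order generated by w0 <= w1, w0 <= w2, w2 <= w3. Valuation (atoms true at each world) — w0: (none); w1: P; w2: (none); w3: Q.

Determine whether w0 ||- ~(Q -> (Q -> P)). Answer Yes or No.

No

w0 ||-/- ~(Q -> (Q -> P)) since w1 is accessible from w0 and w1 ||- Q -> (Q -> P).
w1 ||- Q -> (Q -> P) vacuously: no world accessible from w1 forces the antecedent Q.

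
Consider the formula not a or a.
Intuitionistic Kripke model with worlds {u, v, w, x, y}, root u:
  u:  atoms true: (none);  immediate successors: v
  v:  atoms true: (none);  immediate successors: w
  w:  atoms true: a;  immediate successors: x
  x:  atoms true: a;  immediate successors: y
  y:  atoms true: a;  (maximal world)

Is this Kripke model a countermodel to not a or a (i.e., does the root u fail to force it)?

u does not force not a or a: neither disjunct is forced at u.
u does not force not a since w is accessible from u and w forces a.
So the root u does not force not a or a; the model is a countermodel.

Yes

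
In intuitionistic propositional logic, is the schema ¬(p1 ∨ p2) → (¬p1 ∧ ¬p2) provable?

This is a constructively valid De Morgan direction (negated disjunction to conjunction of negations), which is intuitionistically derivable.
From ¬(p1 ∨ p2): if p1 held then p1 ∨ p2 would, contradiction — so ¬p1; similarly ¬p2.

Yes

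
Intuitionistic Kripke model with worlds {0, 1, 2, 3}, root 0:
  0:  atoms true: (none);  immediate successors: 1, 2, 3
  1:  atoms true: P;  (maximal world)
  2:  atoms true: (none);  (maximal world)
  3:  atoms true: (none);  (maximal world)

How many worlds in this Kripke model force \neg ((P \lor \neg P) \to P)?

0: does not force it — 0 \nVdash \neg ((P \lor \neg P) \to P) since 1 is accessible from 0 and 1 \Vdash (P \lor \neg P) \to P.
1: does not force it — 1 \nVdash \neg ((P \lor \neg P) \to P) since 1 is accessible from 1 and 1 \Vdash (P \lor \neg P) \to P.
2: forces it.
3: forces it.
Worlds forcing the formula: {2, 3}.

2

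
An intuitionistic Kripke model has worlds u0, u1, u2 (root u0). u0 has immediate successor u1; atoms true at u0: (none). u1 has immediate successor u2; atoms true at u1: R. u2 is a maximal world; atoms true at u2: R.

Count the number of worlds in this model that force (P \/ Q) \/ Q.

0

u0: does not force it — u0 ||-/- (P \/ Q) \/ Q: neither disjunct is forced at u0.
u1: does not force it.
u2: does not force it.
Worlds forcing the formula: { }.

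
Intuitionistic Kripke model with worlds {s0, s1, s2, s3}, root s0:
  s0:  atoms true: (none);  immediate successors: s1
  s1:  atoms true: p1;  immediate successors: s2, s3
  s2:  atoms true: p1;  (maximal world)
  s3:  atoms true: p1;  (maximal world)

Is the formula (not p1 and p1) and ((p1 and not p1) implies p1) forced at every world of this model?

No

Not every world: s0 does not force (not p1 and p1) and ((p1 and not p1) implies p1).
s0 does not force (not p1 and p1) and ((p1 and not p1) implies p1) since s0 fails not p1 and p1.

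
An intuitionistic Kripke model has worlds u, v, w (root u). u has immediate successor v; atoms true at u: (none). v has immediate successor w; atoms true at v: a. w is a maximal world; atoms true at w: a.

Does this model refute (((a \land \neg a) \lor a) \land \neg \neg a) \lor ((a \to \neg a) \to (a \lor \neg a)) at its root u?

u \Vdash (((a \land \neg a) \lor a) \land \neg \neg a) \lor ((a \to \neg a) \to (a \lor \neg a)) via the disjunct (a \to \neg a) \to (a \lor \neg a).
So the root u forces (((a \land \neg a) \lor a) \land \neg \neg a) \lor ((a \to \neg a) \to (a \lor \neg a)); the model is not a countermodel.

No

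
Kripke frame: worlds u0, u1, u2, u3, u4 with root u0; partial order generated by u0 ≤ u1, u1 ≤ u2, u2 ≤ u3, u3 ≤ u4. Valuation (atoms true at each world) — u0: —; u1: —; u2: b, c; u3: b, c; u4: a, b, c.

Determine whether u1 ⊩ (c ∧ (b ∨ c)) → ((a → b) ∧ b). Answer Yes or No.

u1 ⊩ (c ∧ (b ∨ c)) → ((a → b) ∧ b): every world accessible from u1 that forces c ∧ (b ∨ c) (namely u2, u3, u4) also forces (a → b) ∧ b.

Yes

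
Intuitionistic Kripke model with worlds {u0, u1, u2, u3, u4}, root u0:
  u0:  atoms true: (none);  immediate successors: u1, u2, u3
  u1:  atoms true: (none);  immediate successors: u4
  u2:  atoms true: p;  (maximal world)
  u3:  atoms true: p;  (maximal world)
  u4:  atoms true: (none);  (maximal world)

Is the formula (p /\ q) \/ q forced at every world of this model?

No

Not every world: u0 ||-/- (p /\ q) \/ q.
u0 ||-/- (p /\ q) \/ q: neither disjunct is forced at u0.
u0 ||-/- p /\ q since u0 fails p.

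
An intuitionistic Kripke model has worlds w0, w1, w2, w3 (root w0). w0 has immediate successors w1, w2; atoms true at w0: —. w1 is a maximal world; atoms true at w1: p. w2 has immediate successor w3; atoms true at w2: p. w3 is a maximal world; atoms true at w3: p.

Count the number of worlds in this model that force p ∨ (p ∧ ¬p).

3

w0: does not force it — w0 ⊮ p ∨ (p ∧ ¬p): neither disjunct is forced at w0.
w1: forces it.
w2: forces it.
w3: forces it.
Worlds forcing the formula: {w1, w2, w3}.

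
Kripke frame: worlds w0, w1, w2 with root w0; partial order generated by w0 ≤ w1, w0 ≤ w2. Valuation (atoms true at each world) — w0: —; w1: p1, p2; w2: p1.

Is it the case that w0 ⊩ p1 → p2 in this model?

No

w0 ⊮ p1 → p2: at the accessible world w2, w2 ⊩ p1 but w2 ⊮ p2.
w2 lacks atom p2, so w2 ⊮ p2.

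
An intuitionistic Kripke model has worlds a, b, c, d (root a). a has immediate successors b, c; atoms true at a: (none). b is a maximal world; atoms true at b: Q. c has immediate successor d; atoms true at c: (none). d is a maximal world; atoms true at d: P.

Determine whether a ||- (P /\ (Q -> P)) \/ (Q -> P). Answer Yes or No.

a ||-/- (P /\ (Q -> P)) \/ (Q -> P): neither disjunct is forced at a.
a ||-/- P /\ (Q -> P) since a fails P.

No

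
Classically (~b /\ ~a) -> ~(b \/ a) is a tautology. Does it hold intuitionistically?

This is a constructively valid De Morgan direction (conjunction of negations to negated disjunction), which is intuitionistically derivable.
If both ~b and ~a hold at a world, no accessible world forces b or forces a, so none forces b \/ a.

Yes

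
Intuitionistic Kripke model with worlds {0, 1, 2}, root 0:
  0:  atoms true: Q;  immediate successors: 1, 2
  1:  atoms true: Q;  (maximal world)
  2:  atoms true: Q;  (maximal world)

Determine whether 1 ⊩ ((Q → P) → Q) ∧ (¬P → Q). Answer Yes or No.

Yes

1 ⊩ ((Q → P) → Q) ∧ (¬P → Q) since 1 forces both conjuncts.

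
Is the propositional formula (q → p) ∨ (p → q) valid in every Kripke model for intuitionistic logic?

This is the Gödel–Dummett linearity axiom, which is not intuitionistically valid.
A Kripke countermodel: worlds a, b, c; order generated by a ≤ b, a ≤ c; atoms true at each world — a:{}; b:{q}; c:{p}.
a ⊮ (q → p) ∨ (p → q): neither disjunct is forced at a.
a ⊮ q → p: at the accessible world b, b ⊩ q but b ⊮ p.
b lacks atom p, so b ⊮ p.
So the root a does not force the formula.

No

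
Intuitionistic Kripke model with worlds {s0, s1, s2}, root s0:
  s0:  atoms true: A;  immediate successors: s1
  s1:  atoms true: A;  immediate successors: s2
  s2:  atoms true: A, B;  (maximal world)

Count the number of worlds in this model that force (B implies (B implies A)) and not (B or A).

s0: does not force it — s0 does not force (B implies (B implies A)) and not (B or A) since s0 fails not (B or A).
s1: does not force it — s1 does not force (B implies (B implies A)) and not (B or A) since s1 fails not (B or A).
s2: does not force it — s2 does not force (B implies (B implies A)) and not (B or A) since s2 fails not (B or A).
Worlds forcing the formula: { }.

0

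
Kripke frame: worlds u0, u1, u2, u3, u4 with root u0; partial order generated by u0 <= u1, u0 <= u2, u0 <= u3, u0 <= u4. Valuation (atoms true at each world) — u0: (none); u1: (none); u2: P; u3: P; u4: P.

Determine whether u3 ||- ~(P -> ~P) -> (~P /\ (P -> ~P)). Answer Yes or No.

No

u3 ||-/- ~(P -> ~P) -> (~P /\ (P -> ~P)): already at u3 itself, u3 ||- ~(P -> ~P) but u3 ||-/- ~P /\ (P -> ~P).
u3 ||-/- ~P /\ (P -> ~P) since u3 fails ~P.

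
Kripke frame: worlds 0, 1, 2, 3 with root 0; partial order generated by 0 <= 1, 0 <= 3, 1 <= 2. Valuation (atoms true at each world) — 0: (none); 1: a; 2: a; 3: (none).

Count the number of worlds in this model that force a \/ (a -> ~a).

0: does not force it — 0 ||-/- a \/ (a -> ~a): neither disjunct is forced at 0.
1: forces it.
2: forces it.
3: forces it.
Worlds forcing the formula: {1, 2, 3}.

3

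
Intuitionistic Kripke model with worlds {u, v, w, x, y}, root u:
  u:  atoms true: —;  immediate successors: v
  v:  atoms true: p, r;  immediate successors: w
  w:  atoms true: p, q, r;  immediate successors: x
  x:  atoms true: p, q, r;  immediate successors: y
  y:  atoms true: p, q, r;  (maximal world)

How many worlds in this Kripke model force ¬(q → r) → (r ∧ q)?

5

u: forces it.
v: forces it.
w: forces it.
x: forces it.
y: forces it.
Worlds forcing the formula: {u, v, w, x, y}.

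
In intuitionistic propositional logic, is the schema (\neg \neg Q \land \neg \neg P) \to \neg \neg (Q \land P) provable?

This is the distribution of double negation over conjunction, which is intuitionistically derivable.
Assume \neg \neg Q, \neg \neg P, and \neg (Q \land P). From Q we'd get \neg P (since Q \land P is refuted), contradicting \neg \neg P; so \neg Q, contradicting \neg \neg Q.

Yes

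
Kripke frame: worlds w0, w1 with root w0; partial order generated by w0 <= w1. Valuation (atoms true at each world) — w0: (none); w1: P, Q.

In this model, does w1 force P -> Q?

Yes

w1 ||- P -> Q: every world accessible from w1 that forces P (namely w1) also forces Q.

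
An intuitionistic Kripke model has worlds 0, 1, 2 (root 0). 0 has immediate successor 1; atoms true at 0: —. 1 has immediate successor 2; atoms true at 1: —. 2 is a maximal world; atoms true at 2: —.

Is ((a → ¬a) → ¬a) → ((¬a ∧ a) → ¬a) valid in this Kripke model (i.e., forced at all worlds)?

Yes

0 ⊩ ((a → ¬a) → ¬a) → ((¬a ∧ a) → ¬a): every world accessible from 0 that forces (a → ¬a) → ¬a (namely 0, 1, 2) also forces (¬a ∧ a) → ¬a.
Since the root 0 forces ((a → ¬a) → ¬a) → ((¬a ∧ a) → ¬a) and forcing is persistent (monotone upward), every world forces it.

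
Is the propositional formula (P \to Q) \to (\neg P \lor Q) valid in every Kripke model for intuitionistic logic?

This is the material-implication-as-disjunction principle, which is not intuitionistically valid.
A Kripke countermodel: worlds u, v; order generated by u \le v; atoms true at each world — u:{}; v:{P,Q}.
u \nVdash (P \to Q) \to (\neg P \lor Q): already at u itself, u \Vdash P \to Q but u \nVdash \neg P \lor Q.
u \nVdash \neg P \lor Q: neither disjunct is forced at u.
u \nVdash \neg P since v is accessible from u and v \Vdash P.
So the root u does not force the formula.

No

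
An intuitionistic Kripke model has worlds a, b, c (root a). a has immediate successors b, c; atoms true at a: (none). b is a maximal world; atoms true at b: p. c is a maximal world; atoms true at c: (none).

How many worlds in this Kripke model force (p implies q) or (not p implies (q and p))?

2

a: does not force it — a does not force (p implies q) or (not p implies (q and p)): neither disjunct is forced at a.
b: forces it.
c: forces it.
Worlds forcing the formula: {b, c}.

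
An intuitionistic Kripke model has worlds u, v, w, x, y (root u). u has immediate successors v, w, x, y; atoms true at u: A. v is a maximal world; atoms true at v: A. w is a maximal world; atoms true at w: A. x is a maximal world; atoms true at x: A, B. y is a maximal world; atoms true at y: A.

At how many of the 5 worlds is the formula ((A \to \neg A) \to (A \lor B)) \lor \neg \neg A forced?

5

u: forces it.
v: forces it.
w: forces it.
x: forces it.
y: forces it.
Worlds forcing the formula: {u, v, w, x, y}.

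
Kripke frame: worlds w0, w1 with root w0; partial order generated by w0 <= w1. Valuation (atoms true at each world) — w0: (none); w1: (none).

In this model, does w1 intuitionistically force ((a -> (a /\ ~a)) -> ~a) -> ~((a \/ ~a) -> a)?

w1 ||- ((a -> (a /\ ~a)) -> ~a) -> ~((a \/ ~a) -> a): every world accessible from w1 that forces (a -> (a /\ ~a)) -> ~a (namely w1) also forces ~((a \/ ~a) -> a).

Yes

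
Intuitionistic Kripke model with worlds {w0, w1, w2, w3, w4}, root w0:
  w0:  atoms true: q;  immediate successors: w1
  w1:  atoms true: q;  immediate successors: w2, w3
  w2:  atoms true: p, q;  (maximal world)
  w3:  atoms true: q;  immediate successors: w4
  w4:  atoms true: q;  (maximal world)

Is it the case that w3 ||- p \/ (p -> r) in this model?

Yes

w3 ||- p \/ (p -> r) via the disjunct p -> r.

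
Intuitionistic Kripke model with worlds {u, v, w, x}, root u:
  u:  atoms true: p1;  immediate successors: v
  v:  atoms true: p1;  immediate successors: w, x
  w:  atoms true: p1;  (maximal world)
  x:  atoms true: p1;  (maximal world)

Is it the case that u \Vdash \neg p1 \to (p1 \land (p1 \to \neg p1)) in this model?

Yes

u \Vdash \neg p1 \to (p1 \land (p1 \to \neg p1)) vacuously: no world accessible from u forces the antecedent \neg p1.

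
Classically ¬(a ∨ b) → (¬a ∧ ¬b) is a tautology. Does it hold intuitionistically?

This is a constructively valid De Morgan direction (negated disjunction to conjunction of negations), which is intuitionistically derivable.
From ¬(a ∨ b): if a held then a ∨ b would, contradiction — so ¬a; similarly ¬b.

Yes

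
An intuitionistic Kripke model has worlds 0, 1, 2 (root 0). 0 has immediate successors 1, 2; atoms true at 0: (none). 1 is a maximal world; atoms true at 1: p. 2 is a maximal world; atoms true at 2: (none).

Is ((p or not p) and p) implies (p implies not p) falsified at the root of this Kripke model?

0 does not force ((p or not p) and p) implies (p implies not p): at the accessible world 1, 1 forces (p or not p) and p but 1 does not force p implies not p.
1 does not force p implies not p: already at 1 itself, 1 forces p but 1 does not force not p.
1 does not force not p since 1 is accessible from 1 and 1 forces p.
So the root 0 does not force ((p or not p) and p) implies (p implies not p); the model is a countermodel.

Yes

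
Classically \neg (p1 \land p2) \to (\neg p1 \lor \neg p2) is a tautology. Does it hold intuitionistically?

This is the constructively invalid direction of De Morgan's law for conjunction, which is not intuitionistically valid.
A Kripke countermodel: worlds u0, u1, u2; order generated by u0 \le u1, u0 \le u2; atoms true at each world — u0:{}; u1:{p1}; u2:{p2}.
u0 \nVdash \neg (p1 \land p2) \to (\neg p1 \lor \neg p2): already at u0 itself, u0 \Vdash \neg (p1 \land p2) but u0 \nVdash \neg p1 \lor \neg p2.
u0 \nVdash \neg p1 \lor \neg p2: neither disjunct is forced at u0.
u0 \nVdash \neg p1 since u1 is accessible from u0 and u1 \Vdash p1.
So the root u0 does not force the formula.

No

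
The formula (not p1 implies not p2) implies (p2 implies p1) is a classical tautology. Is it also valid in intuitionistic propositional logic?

No

This is the converse of contraposition, which is not intuitionistically valid.
A Kripke countermodel: worlds 0, 1; order generated by 0 <= 1; atoms true at each world — 0:{p2}; 1:{p1,p2}.
0 does not force (not p1 implies not p2) implies (p2 implies p1): already at 0 itself, 0 forces not p1 implies not p2 but 0 does not force p2 implies p1.
0 does not force p2 implies p1: already at 0 itself, 0 forces p2 but 0 does not force p1.
0 lacks atom p1, so 0 does not force p1.
So the root 0 does not force the formula.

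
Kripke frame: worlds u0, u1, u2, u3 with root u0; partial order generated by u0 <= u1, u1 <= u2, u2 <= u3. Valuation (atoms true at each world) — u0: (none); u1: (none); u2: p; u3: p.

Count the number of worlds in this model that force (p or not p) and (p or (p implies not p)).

u0: does not force it — u0 does not force (p or not p) and (p or (p implies not p)) since u0 fails p or not p.
u1: does not force it — u1 does not force (p or not p) and (p or (p implies not p)) since u1 fails p or not p.
u2: forces it.
u3: forces it.
Worlds forcing the formula: {u2, u3}.

2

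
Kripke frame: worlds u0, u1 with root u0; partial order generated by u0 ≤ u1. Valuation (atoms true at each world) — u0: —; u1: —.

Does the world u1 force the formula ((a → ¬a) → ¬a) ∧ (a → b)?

Yes

u1 ⊩ ((a → ¬a) → ¬a) ∧ (a → b) since u1 forces both conjuncts.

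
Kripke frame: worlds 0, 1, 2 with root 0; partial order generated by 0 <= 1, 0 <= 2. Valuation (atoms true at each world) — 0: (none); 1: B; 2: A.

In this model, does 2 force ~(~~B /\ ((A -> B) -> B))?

Yes

2 ||- ~(~~B /\ ((A -> B) -> B)): no world accessible from 2 forces ~~B /\ ((A -> B) -> B).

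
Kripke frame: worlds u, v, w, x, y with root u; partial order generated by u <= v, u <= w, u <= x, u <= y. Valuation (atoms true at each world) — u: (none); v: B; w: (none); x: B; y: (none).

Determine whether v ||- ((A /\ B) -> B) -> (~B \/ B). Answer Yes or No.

Yes

v ||- ((A /\ B) -> B) -> (~B \/ B): every world accessible from v that forces (A /\ B) -> B (namely v) also forces ~B \/ B.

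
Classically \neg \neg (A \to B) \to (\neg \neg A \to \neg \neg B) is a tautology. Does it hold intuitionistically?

Yes

This is the distribution of double negation over implication, which is intuitionistically derivable.
Assume \neg \neg (A \to B) and \neg \neg A; suppose \neg B. Then A \to B would give \neg A (by contraposition), contradicting \neg \neg A; so \neg (A \to B), contradicting \neg \neg (A \to B). Hence \neg \neg B.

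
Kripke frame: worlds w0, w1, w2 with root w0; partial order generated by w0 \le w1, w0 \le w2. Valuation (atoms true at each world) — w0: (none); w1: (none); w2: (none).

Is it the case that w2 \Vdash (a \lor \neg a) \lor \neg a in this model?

Yes

w2 \Vdash (a \lor \neg a) \lor \neg a via the disjunct a \lor \neg a.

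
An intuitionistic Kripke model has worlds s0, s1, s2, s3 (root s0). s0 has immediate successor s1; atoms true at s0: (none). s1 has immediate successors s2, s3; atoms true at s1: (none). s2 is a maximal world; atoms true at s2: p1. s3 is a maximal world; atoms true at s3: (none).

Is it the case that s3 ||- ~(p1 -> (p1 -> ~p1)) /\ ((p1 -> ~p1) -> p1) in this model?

No

s3 ||-/- ~(p1 -> (p1 -> ~p1)) /\ ((p1 -> ~p1) -> p1) since s3 fails ~(p1 -> (p1 -> ~p1)).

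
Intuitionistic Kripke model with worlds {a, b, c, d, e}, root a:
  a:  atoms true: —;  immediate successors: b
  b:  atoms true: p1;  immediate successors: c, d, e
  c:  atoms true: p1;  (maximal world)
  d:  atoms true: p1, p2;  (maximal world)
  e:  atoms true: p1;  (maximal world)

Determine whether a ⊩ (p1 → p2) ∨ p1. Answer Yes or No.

a ⊮ (p1 → p2) ∨ p1: neither disjunct is forced at a.
a ⊮ p1 → p2: at the accessible world b, b ⊩ p1 but b ⊮ p2.
b lacks atom p2, so b ⊮ p2.

No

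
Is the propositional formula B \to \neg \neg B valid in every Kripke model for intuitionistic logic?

Yes

This is double-negation introduction, which is intuitionistically derivable.
If a world forces B then every accessible world forces B (persistence), so none forces \neg B; hence \neg \neg B.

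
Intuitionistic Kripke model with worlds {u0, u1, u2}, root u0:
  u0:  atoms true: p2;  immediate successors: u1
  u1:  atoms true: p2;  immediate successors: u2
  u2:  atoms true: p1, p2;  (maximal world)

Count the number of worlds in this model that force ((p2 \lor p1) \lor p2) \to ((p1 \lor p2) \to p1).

u0: does not force it — u0 \nVdash ((p2 \lor p1) \lor p2) \to ((p1 \lor p2) \to p1): already at u0 itself, u0 \Vdash (p2 \lor p1) \lor p2 but u0 \nVdash (p1 \lor p2) \to p1.
u1: does not force it.
u2: forces it.
Worlds forcing the formula: {u2}.

1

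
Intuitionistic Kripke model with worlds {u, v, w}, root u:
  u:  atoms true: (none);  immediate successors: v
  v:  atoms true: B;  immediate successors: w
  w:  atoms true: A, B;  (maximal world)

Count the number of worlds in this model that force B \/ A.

2

u: does not force it — u ||-/- B \/ A: neither disjunct is forced at u.
v: forces it.
w: forces it.
Worlds forcing the formula: {v, w}.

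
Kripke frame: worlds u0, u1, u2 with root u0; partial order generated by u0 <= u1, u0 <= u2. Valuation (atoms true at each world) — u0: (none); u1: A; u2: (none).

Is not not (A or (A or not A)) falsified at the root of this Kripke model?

u0 forces not not (A or (A or not A)): no world accessible from u0 forces not (A or (A or not A)).
So the root u0 forces not not (A or (A or not A)); the model is not a countermodel.

No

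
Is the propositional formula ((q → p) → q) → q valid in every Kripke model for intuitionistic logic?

No

This is Peirce's law, which is not intuitionistically valid.
A Kripke countermodel: worlds a, b; order generated by a ≤ b; atoms true at each world — a:{}; b:{q}.
a ⊮ ((q → p) → q) → q: already at a itself, a ⊩ (q → p) → q but a ⊮ q.
a lacks atom q, so a ⊮ q.
So the root a does not force the formula.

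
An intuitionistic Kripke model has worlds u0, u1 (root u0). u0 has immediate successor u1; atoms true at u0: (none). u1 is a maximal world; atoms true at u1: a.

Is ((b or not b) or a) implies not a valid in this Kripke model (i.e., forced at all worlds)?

No

Not every world: u0 does not force ((b or not b) or a) implies not a.
u0 does not force ((b or not b) or a) implies not a: already at u0 itself, u0 forces (b or not b) or a but u0 does not force not a.
u0 does not force not a since u1 is accessible from u0 and u1 forces a.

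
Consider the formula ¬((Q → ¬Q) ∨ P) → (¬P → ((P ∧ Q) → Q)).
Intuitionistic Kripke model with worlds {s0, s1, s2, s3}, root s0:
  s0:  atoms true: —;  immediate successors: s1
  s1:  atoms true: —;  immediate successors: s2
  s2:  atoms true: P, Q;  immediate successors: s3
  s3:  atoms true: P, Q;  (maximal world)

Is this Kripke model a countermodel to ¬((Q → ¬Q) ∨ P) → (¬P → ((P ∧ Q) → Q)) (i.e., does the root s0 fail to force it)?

s0 ⊩ ¬((Q → ¬Q) ∨ P) → (¬P → ((P ∧ Q) → Q)) vacuously: no world accessible from s0 forces the antecedent ¬((Q → ¬Q) ∨ P).
So the root s0 forces ¬((Q → ¬Q) ∨ P) → (¬P → ((P ∧ Q) → Q)); the model is not a countermodel.

No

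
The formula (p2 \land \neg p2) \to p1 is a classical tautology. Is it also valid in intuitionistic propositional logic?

This is an instance of ex falso quodlibet, which is intuitionistically derivable.
No world can force both p2 and \neg p2, so the antecedent p2 \land \neg p2 is never forced and the implication holds vacuously at every world.

Yes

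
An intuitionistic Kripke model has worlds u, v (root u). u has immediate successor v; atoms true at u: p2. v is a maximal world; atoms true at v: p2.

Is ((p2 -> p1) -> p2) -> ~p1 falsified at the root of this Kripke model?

u ||- ((p2 -> p1) -> p2) -> ~p1: every world accessible from u that forces (p2 -> p1) -> p2 (namely u, v) also forces ~p1.
So the root u forces ((p2 -> p1) -> p2) -> ~p1; the model is not a countermodel.

No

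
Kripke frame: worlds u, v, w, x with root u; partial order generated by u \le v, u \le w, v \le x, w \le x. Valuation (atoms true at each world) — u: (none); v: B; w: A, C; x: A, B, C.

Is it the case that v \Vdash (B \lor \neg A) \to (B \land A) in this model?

No

v \nVdash (B \lor \neg A) \to (B \land A): already at v itself, v \Vdash B \lor \neg A but v \nVdash B \land A.
v \nVdash B \land A since v fails A.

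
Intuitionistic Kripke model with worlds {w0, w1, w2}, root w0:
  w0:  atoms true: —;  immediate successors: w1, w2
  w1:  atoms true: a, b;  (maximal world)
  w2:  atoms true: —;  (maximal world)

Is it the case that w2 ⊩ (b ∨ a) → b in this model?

Yes

w2 ⊩ (b ∨ a) → b vacuously: no world accessible from w2 forces the antecedent b ∨ a.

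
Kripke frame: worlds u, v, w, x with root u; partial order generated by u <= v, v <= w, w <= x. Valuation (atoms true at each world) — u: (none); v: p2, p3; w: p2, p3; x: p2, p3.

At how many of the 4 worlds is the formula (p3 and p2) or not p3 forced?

u: does not force it — u does not force (p3 and p2) or not p3: neither disjunct is forced at u.
v: forces it.
w: forces it.
x: forces it.
Worlds forcing the formula: {v, w, x}.

3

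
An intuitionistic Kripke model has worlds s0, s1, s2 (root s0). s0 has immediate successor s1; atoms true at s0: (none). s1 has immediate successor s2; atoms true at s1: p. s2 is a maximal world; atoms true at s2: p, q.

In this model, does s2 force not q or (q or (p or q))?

Yes

s2 forces not q or (q or (p or q)) via the disjunct q or (p or q).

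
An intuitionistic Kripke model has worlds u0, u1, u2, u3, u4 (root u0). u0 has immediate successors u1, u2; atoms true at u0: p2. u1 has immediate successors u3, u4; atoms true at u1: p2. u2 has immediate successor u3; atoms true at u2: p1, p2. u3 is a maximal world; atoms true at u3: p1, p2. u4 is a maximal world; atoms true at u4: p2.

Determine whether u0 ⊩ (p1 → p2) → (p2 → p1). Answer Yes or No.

No

u0 ⊮ (p1 → p2) → (p2 → p1): already at u0 itself, u0 ⊩ p1 → p2 but u0 ⊮ p2 → p1.
u0 ⊮ p2 → p1: already at u0 itself, u0 ⊩ p2 but u0 ⊮ p1.
u0 lacks atom p1, so u0 ⊮ p1.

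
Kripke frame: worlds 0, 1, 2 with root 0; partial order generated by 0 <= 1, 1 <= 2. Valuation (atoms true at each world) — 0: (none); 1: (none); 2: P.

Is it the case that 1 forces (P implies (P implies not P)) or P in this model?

No

1 does not force (P implies (P implies not P)) or P: neither disjunct is forced at 1.
1 does not force P implies (P implies not P): at the accessible world 2, 2 forces P but 2 does not force P implies not P.
2 does not force P implies not P: already at 2 itself, 2 forces P but 2 does not force not P.
2 does not force not P since 2 is accessible from 2 and 2 forces P.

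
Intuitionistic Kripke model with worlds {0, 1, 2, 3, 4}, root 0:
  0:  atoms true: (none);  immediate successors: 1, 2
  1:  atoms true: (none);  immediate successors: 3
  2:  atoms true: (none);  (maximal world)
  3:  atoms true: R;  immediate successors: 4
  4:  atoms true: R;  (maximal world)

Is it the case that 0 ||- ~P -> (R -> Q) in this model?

0 ||-/- ~P -> (R -> Q): already at 0 itself, 0 ||- ~P but 0 ||-/- R -> Q.
0 ||-/- R -> Q: at the accessible world 3, 3 ||- R but 3 ||-/- Q.
3 lacks atom Q, so 3 ||-/- Q.

No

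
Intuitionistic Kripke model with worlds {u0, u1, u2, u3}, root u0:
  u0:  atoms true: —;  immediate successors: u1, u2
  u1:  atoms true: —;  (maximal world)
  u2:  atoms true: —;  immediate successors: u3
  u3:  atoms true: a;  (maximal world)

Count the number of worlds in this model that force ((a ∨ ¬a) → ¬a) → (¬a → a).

u0: does not force it — u0 ⊮ ((a ∨ ¬a) → ¬a) → (¬a → a): at the accessible world u1, u1 ⊩ (a ∨ ¬a) → ¬a but u1 ⊮ ¬a → a.
u1: does not force it — u1 ⊮ ((a ∨ ¬a) → ¬a) → (¬a → a): already at u1 itself, u1 ⊩ (a ∨ ¬a) → ¬a but u1 ⊮ ¬a → a.
u2: forces it.
u3: forces it.
Worlds forcing the formula: {u2, u3}.

2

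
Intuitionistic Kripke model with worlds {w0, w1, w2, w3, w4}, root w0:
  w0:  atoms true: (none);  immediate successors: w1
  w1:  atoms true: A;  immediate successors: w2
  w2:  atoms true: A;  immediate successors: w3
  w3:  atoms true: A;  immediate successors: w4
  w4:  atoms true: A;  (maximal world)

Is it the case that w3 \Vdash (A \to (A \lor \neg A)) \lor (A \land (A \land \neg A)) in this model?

Yes

w3 \Vdash (A \to (A \lor \neg A)) \lor (A \land (A \land \neg A)) via the disjunct A \to (A \lor \neg A).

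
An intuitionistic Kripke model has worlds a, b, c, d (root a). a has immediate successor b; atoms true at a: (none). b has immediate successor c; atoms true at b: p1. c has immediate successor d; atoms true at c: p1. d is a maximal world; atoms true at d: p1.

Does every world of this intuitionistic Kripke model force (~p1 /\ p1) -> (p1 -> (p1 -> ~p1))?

a ||- (~p1 /\ p1) -> (p1 -> (p1 -> ~p1)) vacuously: no world accessible from a forces the antecedent ~p1 /\ p1.
Since the root a forces (~p1 /\ p1) -> (p1 -> (p1 -> ~p1)) and forcing is persistent (monotone upward), every world forces it.

Yes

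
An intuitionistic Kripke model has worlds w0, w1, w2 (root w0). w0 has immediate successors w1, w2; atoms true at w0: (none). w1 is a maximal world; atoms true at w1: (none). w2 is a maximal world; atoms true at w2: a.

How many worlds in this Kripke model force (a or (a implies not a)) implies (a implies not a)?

1

w0: does not force it — w0 does not force (a or (a implies not a)) implies (a implies not a): at the accessible world w2, w2 forces a or (a implies not a) but w2 does not force a implies not a.
w1: forces it.
w2: does not force it — w2 does not force (a or (a implies not a)) implies (a implies not a): already at w2 itself, w2 forces a or (a implies not a) but w2 does not force a implies not a.
Worlds forcing the formula: {w1}.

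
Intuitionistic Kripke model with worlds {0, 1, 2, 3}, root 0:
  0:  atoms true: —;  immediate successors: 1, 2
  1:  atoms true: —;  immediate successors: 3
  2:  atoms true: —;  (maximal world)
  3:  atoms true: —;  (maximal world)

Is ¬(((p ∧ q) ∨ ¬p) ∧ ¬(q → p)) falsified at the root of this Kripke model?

No

0 ⊩ ¬(((p ∧ q) ∨ ¬p) ∧ ¬(q → p)): no world accessible from 0 forces ((p ∧ q) ∨ ¬p) ∧ ¬(q → p).
So the root 0 forces ¬(((p ∧ q) ∨ ¬p) ∧ ¬(q → p)); the model is not a countermodel.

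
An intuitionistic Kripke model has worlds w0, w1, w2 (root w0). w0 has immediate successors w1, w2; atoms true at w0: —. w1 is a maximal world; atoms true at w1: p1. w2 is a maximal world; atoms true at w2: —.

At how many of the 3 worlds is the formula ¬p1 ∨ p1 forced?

w0: does not force it — w0 ⊮ ¬p1 ∨ p1: neither disjunct is forced at w0.
w1: forces it.
w2: forces it.
Worlds forcing the formula: {w1, w2}.

2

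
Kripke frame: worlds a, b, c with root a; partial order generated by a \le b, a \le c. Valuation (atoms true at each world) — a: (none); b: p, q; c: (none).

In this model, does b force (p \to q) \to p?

b \Vdash (p \to q) \to p: every world accessible from b that forces p \to q (namely b) also forces p.

Yes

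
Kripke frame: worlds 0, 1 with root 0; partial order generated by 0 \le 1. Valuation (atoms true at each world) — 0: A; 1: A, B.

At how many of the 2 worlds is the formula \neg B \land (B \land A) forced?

0

0: does not force it — 0 \nVdash \neg B \land (B \land A) since 0 fails \neg B.
1: does not force it — 1 \nVdash \neg B \land (B \land A) since 1 fails \neg B.
Worlds forcing the formula: { }.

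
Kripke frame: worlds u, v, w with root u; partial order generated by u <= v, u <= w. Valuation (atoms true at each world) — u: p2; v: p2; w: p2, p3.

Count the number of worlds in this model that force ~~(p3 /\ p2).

u: does not force it — u ||-/- ~~(p3 /\ p2) since v is accessible from u and v ||- ~(p3 /\ p2).
v: does not force it — v ||-/- ~~(p3 /\ p2) since v is accessible from v and v ||- ~(p3 /\ p2).
w: forces it.
Worlds forcing the formula: {w}.

1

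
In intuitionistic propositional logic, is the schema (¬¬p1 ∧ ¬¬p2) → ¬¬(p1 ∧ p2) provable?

This is the distribution of double negation over conjunction, which is intuitionistically derivable.
Assume ¬¬p1, ¬¬p2, and ¬(p1 ∧ p2). From p1 we'd get ¬p2 (since p1 ∧ p2 is refuted), contradicting ¬¬p2; so ¬p1, contradicting ¬¬p1.

Yes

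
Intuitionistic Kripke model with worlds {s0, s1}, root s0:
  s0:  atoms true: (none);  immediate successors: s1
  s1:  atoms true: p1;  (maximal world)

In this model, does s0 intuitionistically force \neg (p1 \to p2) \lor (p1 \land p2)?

s0 \Vdash \neg (p1 \to p2) \lor (p1 \land p2) via the disjunct \neg (p1 \to p2).

Yes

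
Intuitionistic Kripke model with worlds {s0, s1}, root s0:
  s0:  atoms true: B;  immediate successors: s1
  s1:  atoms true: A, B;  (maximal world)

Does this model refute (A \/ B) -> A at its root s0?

s0 ||-/- (A \/ B) -> A: already at s0 itself, s0 ||- A \/ B but s0 ||-/- A.
s0 lacks atom A, so s0 ||-/- A.
So the root s0 does not force (A \/ B) -> A; the model is a countermodel.

Yes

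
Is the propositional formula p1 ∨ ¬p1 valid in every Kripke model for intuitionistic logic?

No

This is the law of excluded middle, which is not intuitionistically valid.
A Kripke countermodel: worlds s0, s1; order generated by s0 ≤ s1; atoms true at each world — s0:{}; s1:{p1}.
s0 ⊮ p1 ∨ ¬p1: neither disjunct is forced at s0.
s0 lacks atom p1, so s0 ⊮ p1.
So the root s0 does not force the formula.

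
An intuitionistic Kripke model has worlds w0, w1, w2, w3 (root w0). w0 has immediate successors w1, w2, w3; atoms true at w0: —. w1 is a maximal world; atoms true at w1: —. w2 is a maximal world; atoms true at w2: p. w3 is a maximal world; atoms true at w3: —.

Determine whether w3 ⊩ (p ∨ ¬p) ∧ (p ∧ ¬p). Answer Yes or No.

w3 ⊮ (p ∨ ¬p) ∧ (p ∧ ¬p) since w3 fails p ∧ ¬p.

No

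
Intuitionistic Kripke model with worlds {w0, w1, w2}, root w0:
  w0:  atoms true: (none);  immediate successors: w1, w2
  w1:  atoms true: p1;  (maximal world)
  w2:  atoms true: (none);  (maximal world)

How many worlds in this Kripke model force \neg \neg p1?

1

w0: does not force it — w0 \nVdash \neg \neg p1 since w2 is accessible from w0 and w2 \Vdash \neg p1.
w1: forces it.
w2: does not force it — w2 \nVdash \neg \neg p1 since w2 is accessible from w2 and w2 \Vdash \neg p1.
Worlds forcing the formula: {w1}.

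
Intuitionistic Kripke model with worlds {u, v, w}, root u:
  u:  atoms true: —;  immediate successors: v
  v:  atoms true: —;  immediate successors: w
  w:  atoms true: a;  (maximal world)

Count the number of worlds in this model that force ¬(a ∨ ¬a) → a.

u: forces it.
v: forces it.
w: forces it.
Worlds forcing the formula: {u, v, w}.

3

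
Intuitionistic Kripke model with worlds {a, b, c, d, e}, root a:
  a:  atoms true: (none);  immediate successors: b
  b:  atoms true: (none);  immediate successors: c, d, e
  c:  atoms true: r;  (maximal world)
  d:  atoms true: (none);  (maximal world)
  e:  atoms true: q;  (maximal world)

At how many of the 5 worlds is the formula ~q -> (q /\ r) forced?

1

a: does not force it — a ||-/- ~q -> (q /\ r): at the accessible world c, c ||- ~q but c ||-/- q /\ r.
b: does not force it.
c: does not force it.
d: does not force it.
e: forces it.
Worlds forcing the formula: {e}.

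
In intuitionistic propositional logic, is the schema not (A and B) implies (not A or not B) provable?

This is the constructively invalid direction of De Morgan's law for conjunction, which is not intuitionistically valid.
A Kripke countermodel: worlds w0, w1, w2; order generated by w0 <= w1, w0 <= w2; atoms true at each world — w0:{}; w1:{A}; w2:{B}.
w0 does not force not (A and B) implies (not A or not B): already at w0 itself, w0 forces not (A and B) but w0 does not force not A or not B.
w0 does not force not A or not B: neither disjunct is forced at w0.
w0 does not force not A since w1 is accessible from w0 and w1 forces A.
So the root w0 does not force the formula.

No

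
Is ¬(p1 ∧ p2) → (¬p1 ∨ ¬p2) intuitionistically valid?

This is the constructively invalid direction of De Morgan's law for conjunction, which is not intuitionistically valid.
A Kripke countermodel: worlds u0, u1, u2; order generated by u0 ≤ u1, u0 ≤ u2; atoms true at each world — u0:{}; u1:{p1}; u2:{p2}.
u0 ⊮ ¬(p1 ∧ p2) → (¬p1 ∨ ¬p2): already at u0 itself, u0 ⊩ ¬(p1 ∧ p2) but u0 ⊮ ¬p1 ∨ ¬p2.
u0 ⊮ ¬p1 ∨ ¬p2: neither disjunct is forced at u0.
u0 ⊮ ¬p1 since u1 is accessible from u0 and u1 ⊩ p1.
So the root u0 does not force the formula.

No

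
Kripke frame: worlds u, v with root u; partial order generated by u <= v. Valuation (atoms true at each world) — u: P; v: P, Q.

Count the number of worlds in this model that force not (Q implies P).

0

u: does not force it — u does not force not (Q implies P) since u is accessible from u and u forces Q implies P.
v: does not force it.
Worlds forcing the formula: { }.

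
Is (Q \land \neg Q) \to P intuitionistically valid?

This is an instance of ex falso quodlibet, which is intuitionistically derivable.
No world can force both Q and \neg Q, so the antecedent Q \land \neg Q is never forced and the implication holds vacuously at every world.

Yes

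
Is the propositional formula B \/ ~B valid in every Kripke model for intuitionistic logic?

This is the law of excluded middle, which is not intuitionistically valid.
A Kripke countermodel: worlds u0, u1; order generated by u0 <= u1; atoms true at each world — u0:{}; u1:{B}.
u0 ||-/- B \/ ~B: neither disjunct is forced at u0.
u0 lacks atom B, so u0 ||-/- B.
So the root u0 does not force the formula.

No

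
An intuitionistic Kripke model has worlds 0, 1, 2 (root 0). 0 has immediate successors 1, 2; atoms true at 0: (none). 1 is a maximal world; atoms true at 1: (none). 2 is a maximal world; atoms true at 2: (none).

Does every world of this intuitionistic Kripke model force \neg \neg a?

No

Not every world: 0 \nVdash \neg \neg a.
0 \nVdash \neg \neg a since 0 is accessible from 0 and 0 \Vdash \neg a.
0 \Vdash \neg a: no world accessible from 0 forces a.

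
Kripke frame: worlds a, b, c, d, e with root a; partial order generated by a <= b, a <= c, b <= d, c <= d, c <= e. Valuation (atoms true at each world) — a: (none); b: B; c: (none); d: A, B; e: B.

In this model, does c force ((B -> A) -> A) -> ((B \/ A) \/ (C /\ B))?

No

c ||-/- ((B -> A) -> A) -> ((B \/ A) \/ (C /\ B)): already at c itself, c ||- (B -> A) -> A but c ||-/- (B \/ A) \/ (C /\ B).
c ||-/- (B \/ A) \/ (C /\ B): neither disjunct is forced at c.
c ||-/- B \/ A: neither disjunct is forced at c.
c lacks atom B, so c ||-/- B.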